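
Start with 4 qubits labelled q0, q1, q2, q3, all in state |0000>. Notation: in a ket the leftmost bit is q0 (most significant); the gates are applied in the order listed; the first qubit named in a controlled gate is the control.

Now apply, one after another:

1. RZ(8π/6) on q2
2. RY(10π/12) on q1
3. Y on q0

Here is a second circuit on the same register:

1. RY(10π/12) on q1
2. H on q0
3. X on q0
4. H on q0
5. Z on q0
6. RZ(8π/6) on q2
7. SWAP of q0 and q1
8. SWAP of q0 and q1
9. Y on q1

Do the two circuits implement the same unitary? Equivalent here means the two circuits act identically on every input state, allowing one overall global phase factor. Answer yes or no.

No — the two circuits implement different unitaries, even allowing a global phase.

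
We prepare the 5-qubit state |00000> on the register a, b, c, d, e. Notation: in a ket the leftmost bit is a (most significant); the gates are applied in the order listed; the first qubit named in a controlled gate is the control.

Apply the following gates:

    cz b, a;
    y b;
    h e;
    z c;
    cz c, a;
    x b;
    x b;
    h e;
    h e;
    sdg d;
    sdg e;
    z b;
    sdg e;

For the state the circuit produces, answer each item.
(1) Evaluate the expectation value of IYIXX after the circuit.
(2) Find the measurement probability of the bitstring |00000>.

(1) The expectation value of IYIXX is 0. Key observation: steps 8-9 multiply out to the identity, so the circuit reduces to the remaining gates.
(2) A full measurement returns |00000> with probability 0.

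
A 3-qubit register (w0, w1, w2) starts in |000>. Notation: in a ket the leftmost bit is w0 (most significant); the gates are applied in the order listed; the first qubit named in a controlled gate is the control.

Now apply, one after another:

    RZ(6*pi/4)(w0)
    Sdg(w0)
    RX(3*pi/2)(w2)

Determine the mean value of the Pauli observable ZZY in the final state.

In the final state, ZZY has expectation 1.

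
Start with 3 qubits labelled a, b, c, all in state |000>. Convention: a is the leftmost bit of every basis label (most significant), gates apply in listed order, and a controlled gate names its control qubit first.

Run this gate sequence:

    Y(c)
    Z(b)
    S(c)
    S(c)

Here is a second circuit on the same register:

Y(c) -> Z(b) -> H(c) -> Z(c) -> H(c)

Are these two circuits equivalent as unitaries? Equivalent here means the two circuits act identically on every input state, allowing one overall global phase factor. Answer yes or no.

No — the two circuits implement different unitaries, even allowing a global phase.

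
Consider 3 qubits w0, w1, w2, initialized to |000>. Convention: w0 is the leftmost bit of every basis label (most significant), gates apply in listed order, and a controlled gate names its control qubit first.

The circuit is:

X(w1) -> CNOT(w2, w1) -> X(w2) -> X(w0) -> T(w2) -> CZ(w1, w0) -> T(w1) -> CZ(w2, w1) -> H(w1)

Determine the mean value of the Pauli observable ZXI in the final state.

The observable ZXI averages to 1.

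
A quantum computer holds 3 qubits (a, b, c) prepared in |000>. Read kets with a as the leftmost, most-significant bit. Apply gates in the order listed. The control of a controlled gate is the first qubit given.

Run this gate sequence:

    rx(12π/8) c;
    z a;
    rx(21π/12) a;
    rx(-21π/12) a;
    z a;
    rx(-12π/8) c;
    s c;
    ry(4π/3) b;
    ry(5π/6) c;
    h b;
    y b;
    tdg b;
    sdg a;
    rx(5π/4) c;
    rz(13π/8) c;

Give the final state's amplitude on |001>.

|001> carries amplitude sqrt(sqrt(2)/4 + 1/2)*exp(13*I*pi/16)/4 - sqrt(3)*I*sqrt(1/2 - sqrt(2)/4)*exp(13*I*pi/16)/4 - I*sqrt(1/2 - sqrt(2)/4)*exp(13*I*pi/16)/2 in the final state. Key observation: gates 1-6 undo each other exactly, leaving only the rest of the circuit to track.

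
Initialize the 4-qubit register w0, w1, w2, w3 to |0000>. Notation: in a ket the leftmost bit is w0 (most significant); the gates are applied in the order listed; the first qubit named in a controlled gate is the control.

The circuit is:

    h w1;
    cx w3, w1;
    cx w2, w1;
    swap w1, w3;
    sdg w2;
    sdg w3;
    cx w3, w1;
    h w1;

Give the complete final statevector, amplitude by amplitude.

The resulting statevector has amplitude 1/2 on |0000>, -I/2 on |0001>, 1/2 on |0100>, I/2 on |0101>, and 0 on every other basis state.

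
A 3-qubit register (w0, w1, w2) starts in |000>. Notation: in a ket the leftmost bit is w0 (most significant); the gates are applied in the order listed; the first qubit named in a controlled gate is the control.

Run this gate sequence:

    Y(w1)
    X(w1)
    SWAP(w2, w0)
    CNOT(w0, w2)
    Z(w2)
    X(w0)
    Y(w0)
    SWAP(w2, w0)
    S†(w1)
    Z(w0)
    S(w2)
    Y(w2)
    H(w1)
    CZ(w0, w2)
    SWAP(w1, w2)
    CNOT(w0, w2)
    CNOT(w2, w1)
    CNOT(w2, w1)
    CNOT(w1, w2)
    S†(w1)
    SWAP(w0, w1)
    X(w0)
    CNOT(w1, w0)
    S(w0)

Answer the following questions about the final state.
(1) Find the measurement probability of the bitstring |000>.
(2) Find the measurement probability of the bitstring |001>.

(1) Outcome |000> occurs with probability 1/2.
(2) The probability of measuring |001> is 1/2.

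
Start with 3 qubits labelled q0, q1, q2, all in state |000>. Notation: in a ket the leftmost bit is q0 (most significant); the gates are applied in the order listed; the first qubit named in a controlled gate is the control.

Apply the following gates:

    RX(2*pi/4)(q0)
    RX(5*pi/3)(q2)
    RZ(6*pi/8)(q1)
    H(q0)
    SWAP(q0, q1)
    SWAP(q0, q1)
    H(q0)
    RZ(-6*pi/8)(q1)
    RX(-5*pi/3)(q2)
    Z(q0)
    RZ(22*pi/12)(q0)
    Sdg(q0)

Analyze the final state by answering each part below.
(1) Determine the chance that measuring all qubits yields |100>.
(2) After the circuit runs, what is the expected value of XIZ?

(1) A full measurement returns |100> with probability 1/2. Key observation: the block from step 2 through step 9 cancels to the identity and can be dropped.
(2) The expectation value of XIZ is sqrt(3)/2.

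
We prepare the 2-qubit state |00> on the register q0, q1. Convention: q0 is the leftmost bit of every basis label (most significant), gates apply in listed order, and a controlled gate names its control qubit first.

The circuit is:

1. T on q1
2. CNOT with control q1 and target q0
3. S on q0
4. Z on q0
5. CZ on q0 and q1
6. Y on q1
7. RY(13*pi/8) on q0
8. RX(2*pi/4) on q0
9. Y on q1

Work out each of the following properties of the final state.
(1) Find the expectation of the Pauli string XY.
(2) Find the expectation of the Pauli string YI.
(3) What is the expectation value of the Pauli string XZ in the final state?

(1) The expectation value of XY is 0.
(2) In the final state, YI has expectation -sqrt(2 - sqrt(2))/2.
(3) In the final state, XZ has expectation -sqrt(sqrt(2) + 2)/2.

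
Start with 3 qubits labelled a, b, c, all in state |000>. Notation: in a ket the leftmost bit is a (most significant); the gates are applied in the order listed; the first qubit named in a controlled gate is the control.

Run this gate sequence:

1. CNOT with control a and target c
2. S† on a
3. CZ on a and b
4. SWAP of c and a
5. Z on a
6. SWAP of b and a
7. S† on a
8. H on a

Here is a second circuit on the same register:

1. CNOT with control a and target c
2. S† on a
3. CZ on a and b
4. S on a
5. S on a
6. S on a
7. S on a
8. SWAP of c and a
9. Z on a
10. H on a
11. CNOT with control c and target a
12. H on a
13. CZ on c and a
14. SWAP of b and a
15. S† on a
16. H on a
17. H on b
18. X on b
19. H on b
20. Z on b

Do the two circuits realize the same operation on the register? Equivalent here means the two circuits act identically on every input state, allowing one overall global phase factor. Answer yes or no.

Yes — the two circuits implement the same unitary up to a global phase.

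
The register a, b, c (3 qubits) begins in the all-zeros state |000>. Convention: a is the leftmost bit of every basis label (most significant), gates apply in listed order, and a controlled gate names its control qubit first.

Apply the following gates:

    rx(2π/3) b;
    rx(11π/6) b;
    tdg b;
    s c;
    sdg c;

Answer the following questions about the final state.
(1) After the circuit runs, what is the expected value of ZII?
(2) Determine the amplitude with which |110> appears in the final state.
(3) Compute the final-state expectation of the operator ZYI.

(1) In the final state, ZII has expectation 1. Key observation: steps 4-5 multiply out to the identity, so the circuit reduces to the remaining gates.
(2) The final state's coefficient on |110> equals 0.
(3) The expectation value of ZYI is -sqrt(2)/2.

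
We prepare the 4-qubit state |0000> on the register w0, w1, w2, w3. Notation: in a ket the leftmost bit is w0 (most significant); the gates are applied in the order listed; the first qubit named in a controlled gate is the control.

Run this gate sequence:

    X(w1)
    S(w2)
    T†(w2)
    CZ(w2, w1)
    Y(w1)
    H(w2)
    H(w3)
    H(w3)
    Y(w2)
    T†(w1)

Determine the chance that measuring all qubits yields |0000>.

Outcome |0000> occurs with probability 1/2.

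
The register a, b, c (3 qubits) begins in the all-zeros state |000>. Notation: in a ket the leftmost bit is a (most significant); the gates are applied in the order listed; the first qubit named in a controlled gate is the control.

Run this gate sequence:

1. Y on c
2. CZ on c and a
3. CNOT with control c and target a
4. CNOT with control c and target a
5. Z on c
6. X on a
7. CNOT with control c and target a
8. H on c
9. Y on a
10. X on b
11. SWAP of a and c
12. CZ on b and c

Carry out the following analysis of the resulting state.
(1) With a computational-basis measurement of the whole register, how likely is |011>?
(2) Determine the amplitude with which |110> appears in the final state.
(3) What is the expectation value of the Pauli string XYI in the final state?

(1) A full measurement returns |011> with probability 1/2.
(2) |110> carries amplitude 0 in the final state.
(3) In the final state, XYI has expectation 0.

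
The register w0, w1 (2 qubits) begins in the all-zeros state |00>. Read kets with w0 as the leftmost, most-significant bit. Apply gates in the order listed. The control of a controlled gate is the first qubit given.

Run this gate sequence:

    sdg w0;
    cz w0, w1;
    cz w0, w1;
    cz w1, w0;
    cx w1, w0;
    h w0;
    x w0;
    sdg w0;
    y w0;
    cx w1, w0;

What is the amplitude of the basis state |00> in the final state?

The amplitude on |00> is -sqrt(2)/2. Key observation: the block from step 2 through step 3 cancels to the identity and can be dropped.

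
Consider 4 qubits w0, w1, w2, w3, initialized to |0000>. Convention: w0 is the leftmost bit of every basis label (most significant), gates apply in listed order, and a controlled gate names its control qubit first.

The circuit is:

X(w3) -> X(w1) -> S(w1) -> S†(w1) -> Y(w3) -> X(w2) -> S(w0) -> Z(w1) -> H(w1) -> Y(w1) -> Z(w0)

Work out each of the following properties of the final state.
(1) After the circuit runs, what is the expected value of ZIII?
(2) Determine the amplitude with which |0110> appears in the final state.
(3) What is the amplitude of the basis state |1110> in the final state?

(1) The expectation value of ZIII is 1. Key observation: steps 3-4 multiply out to the identity, so the circuit reduces to the remaining gates.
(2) The amplitude on |0110> is -sqrt(2)/2.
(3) |1110> carries amplitude 0 in the final state.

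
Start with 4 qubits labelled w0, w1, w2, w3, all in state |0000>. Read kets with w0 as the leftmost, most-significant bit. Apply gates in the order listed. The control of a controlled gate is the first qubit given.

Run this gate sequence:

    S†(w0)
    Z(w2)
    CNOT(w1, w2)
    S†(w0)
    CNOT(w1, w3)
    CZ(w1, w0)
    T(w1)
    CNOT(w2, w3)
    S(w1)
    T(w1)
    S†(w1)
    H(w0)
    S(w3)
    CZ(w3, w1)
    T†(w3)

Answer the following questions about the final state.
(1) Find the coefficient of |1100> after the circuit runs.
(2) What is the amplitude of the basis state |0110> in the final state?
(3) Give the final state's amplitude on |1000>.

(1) |1100> carries amplitude 0 in the final state.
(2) The final state's coefficient on |0110> equals 0.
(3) The amplitude on |1000> is sqrt(2)/2.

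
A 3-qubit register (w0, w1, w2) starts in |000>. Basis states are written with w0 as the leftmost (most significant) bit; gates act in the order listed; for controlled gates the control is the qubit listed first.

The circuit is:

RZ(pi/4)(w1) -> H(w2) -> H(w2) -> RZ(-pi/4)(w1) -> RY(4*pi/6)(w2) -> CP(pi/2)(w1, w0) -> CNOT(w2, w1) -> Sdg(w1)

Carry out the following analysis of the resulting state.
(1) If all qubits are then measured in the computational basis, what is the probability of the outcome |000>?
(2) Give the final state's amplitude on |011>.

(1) A full measurement returns |000> with probability 1/4.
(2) The final state's coefficient on |011> equals -sqrt(3)*I/2.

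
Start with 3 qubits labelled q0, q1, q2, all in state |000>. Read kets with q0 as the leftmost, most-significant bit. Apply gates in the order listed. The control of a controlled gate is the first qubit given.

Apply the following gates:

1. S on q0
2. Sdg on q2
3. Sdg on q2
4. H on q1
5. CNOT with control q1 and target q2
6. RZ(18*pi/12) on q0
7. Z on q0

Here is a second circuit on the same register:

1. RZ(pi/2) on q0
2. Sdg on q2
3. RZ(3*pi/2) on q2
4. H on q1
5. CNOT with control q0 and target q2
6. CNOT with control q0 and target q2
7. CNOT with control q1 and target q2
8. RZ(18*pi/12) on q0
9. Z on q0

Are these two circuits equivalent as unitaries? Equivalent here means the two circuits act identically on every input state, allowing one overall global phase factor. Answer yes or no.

Yes, they are equivalent — the unitaries differ by at most a global phase.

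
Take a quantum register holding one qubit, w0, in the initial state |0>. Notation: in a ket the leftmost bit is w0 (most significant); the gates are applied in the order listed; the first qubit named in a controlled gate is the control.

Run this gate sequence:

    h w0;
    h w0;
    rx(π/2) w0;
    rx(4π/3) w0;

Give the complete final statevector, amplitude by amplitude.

After the circuit, the state carries amplitude -sqrt(6)/4 - sqrt(2)/4 on |0>, I*(-sqrt(6) + sqrt(2))/4 on |1>.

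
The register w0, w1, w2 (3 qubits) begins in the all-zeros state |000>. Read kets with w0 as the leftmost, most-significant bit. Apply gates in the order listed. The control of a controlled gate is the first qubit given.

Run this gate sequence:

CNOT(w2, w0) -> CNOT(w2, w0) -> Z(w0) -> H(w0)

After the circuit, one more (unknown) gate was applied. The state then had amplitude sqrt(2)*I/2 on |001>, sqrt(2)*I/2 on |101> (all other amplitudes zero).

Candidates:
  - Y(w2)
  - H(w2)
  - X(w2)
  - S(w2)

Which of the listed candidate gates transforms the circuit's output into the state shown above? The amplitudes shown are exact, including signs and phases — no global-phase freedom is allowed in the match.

It was Y(w2) that produced the state shown. Key observation: gates 1-2 undo each other exactly, leaving only the rest of the circuit to track.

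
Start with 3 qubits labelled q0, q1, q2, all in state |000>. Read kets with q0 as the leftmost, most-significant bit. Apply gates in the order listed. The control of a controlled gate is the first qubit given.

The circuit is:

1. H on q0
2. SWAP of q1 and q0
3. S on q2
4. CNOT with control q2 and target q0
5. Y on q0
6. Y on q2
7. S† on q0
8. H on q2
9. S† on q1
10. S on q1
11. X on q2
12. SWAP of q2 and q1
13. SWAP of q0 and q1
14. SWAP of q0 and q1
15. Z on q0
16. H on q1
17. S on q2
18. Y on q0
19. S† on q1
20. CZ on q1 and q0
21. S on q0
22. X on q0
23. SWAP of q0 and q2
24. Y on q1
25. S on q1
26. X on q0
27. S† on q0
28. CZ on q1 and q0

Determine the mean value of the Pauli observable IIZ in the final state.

In the final state, IIZ has expectation -1. Key observation: the block from step 13 through step 14 cancels to the identity and can be dropped.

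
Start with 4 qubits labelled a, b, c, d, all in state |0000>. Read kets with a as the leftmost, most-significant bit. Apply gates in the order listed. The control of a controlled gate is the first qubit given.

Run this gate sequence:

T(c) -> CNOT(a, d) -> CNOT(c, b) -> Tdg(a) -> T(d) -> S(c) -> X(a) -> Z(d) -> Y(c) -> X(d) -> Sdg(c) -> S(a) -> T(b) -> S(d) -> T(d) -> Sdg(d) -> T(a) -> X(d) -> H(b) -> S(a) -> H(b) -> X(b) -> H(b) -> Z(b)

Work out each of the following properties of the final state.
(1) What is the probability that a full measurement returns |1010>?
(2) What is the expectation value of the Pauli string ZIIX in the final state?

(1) The probability of measuring |1010> is 1/2. Key observation: steps 21-24 multiply out to the identity, so the circuit reduces to the remaining gates.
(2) The expectation value of ZIIX is 0.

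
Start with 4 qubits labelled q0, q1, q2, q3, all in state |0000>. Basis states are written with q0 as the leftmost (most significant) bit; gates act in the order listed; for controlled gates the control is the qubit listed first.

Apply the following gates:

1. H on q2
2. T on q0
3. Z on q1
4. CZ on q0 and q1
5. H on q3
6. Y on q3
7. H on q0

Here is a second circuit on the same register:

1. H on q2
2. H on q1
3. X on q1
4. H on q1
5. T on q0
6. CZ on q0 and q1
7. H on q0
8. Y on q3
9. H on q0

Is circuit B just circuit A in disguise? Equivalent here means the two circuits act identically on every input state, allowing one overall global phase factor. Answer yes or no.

No: there is an input state on which the two circuits produce genuinely different outputs (not merely differing by a phase).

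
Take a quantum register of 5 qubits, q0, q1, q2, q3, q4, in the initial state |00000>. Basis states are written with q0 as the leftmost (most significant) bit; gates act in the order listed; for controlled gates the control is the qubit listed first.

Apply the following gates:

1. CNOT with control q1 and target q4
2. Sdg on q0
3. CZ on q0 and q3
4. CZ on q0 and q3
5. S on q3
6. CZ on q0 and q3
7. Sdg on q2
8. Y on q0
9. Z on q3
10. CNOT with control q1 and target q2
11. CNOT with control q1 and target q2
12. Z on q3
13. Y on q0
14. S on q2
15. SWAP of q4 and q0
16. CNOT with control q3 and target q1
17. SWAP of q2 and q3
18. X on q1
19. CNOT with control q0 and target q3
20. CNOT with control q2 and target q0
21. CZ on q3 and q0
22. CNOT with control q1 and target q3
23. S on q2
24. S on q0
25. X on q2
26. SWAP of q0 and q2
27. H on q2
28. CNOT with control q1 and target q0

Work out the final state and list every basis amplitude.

The final amplitudes are sqrt(2)/2 on |01010>, sqrt(2)/2 on |01110>, and 0 on every other basis state.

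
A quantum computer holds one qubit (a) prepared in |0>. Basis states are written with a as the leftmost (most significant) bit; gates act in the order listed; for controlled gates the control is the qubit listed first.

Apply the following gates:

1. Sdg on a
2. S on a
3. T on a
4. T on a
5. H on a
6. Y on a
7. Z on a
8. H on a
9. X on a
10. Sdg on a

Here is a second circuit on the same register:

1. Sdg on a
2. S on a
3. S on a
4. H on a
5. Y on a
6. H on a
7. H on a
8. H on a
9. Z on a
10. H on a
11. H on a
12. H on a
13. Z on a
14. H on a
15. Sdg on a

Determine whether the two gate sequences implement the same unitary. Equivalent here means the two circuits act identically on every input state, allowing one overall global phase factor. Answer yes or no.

No: there is an input state on which the two circuits produce genuinely different outputs (not merely differing by a phase).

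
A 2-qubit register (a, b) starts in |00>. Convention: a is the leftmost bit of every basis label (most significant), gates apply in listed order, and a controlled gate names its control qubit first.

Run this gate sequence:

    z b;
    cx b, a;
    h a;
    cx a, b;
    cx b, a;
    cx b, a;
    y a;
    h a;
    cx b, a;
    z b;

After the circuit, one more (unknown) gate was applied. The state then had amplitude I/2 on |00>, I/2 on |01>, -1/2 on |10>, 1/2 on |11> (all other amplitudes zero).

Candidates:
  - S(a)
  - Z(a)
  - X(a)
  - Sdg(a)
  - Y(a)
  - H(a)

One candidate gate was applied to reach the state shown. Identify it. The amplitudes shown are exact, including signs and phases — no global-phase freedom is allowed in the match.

The unique candidate consistent with the amplitudes is Sdg(a).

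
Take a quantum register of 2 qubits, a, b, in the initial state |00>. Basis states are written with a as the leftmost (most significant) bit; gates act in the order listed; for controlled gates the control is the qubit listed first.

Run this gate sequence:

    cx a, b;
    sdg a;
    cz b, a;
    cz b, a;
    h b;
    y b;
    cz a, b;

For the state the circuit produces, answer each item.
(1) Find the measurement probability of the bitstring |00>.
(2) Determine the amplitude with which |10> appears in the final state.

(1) Outcome |00> occurs with probability 1/2. Key observation: the block from step 3 through step 4 cancels to the identity and can be dropped.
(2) The amplitude on |10> is 0.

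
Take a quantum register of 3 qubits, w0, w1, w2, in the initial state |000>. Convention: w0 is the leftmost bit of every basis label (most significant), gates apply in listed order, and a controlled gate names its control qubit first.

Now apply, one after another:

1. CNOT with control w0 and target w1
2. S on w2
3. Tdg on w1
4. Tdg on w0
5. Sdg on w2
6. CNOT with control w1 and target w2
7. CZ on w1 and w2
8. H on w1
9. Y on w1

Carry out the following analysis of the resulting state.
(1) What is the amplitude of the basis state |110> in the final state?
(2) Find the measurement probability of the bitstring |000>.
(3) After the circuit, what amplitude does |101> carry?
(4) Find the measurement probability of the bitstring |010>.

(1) |110> carries amplitude 0 in the final state.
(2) The probability of measuring |000> is 1/2.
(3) The amplitude on |101> is 0.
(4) Outcome |010> occurs with probability 1/2.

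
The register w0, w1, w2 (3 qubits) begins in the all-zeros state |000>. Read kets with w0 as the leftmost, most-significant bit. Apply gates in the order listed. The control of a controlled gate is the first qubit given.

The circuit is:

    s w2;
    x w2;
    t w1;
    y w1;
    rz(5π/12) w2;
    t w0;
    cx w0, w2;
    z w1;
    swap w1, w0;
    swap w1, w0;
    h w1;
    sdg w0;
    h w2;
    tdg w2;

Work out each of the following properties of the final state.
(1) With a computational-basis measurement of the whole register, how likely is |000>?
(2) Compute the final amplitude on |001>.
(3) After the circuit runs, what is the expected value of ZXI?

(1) Outcome |000> occurs with probability 1/4. Key observation: the block from step 9 through step 10 cancels to the identity and can be dropped.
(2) The amplitude on |001> is exp(11*I*pi/24)/2.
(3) The observable ZXI averages to -1.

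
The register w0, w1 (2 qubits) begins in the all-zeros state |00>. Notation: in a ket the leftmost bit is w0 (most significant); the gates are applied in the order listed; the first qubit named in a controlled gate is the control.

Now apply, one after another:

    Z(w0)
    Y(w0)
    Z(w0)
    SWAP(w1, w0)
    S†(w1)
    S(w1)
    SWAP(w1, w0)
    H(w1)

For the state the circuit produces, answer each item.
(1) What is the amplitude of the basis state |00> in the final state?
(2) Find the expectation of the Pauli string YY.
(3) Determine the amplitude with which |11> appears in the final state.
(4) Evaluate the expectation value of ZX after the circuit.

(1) |00> carries amplitude 0 in the final state.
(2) In the final state, YY has expectation 0.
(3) |11> carries amplitude -sqrt(2)*I/2 in the final state.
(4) The observable ZX averages to -1.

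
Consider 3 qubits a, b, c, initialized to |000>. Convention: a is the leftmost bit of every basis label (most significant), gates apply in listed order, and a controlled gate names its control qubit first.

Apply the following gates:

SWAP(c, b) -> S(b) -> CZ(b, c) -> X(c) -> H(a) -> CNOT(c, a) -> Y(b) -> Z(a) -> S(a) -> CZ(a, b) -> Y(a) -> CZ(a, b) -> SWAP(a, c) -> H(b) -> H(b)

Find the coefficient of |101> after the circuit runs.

The amplitude on |101> is 0.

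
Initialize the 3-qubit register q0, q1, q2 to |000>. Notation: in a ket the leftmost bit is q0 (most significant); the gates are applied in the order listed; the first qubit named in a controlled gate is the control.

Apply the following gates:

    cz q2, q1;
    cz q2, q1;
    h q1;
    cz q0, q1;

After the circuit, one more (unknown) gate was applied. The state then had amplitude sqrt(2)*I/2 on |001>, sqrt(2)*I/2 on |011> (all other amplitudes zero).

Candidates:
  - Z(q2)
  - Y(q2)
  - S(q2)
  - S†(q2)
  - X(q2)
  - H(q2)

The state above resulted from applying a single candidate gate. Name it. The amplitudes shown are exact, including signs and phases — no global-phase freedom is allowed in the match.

The unique candidate consistent with the amplitudes is Y(q2). Key observation: gates 1-2 undo each other exactly, leaving only the rest of the circuit to track.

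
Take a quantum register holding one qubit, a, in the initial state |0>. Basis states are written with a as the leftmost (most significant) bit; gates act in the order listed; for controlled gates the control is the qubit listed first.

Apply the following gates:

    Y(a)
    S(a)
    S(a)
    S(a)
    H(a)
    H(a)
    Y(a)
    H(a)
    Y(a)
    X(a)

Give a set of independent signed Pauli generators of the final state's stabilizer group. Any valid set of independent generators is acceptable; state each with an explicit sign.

The final state is stabilized by the group generated by -X; other independent generating sets are equally valid.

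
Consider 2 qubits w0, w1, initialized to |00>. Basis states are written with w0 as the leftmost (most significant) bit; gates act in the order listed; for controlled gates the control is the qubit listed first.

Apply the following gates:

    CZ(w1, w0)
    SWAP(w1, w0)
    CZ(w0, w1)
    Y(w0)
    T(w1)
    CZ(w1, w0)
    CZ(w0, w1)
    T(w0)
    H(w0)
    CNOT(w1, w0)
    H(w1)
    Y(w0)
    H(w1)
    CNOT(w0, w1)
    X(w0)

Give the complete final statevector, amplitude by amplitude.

The resulting statevector has amplitude 0 on |00>, -sqrt(2)*exp(I*pi/4)/2 on |01>, -sqrt(2)*exp(I*pi/4)/2 on |10>, 0 on |11>.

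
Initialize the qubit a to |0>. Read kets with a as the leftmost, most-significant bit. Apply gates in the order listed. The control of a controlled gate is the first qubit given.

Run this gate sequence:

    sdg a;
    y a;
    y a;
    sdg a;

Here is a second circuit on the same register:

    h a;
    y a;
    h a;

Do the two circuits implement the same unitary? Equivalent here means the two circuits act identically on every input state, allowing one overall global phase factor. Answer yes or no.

No — the two circuits implement different unitaries, even allowing a global phase.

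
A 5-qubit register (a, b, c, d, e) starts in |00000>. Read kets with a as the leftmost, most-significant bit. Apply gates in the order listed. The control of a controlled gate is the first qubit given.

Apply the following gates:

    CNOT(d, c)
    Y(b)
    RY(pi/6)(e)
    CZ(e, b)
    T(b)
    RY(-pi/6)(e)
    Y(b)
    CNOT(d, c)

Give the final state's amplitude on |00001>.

The final state's coefficient on |00001> equals -exp(I*pi/4)/2.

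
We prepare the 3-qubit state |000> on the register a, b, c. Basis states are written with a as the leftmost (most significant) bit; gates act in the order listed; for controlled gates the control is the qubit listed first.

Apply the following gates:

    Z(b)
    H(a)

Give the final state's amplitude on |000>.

|000> carries amplitude sqrt(2)/2 in the final state.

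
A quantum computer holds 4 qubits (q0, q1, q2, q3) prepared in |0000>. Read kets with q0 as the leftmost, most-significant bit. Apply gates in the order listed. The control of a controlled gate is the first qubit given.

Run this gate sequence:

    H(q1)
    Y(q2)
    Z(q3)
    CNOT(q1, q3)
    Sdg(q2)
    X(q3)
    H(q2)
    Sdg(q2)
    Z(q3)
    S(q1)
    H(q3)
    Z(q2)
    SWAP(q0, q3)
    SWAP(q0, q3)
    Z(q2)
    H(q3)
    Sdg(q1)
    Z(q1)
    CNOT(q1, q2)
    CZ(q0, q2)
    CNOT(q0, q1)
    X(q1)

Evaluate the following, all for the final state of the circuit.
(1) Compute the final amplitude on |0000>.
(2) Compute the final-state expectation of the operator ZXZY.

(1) The final state's coefficient on |0000> equals -I/2. Key observation: steps 10-17 multiply out to the identity, so the circuit reduces to the remaining gates.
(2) The expectation value of ZXZY is -1.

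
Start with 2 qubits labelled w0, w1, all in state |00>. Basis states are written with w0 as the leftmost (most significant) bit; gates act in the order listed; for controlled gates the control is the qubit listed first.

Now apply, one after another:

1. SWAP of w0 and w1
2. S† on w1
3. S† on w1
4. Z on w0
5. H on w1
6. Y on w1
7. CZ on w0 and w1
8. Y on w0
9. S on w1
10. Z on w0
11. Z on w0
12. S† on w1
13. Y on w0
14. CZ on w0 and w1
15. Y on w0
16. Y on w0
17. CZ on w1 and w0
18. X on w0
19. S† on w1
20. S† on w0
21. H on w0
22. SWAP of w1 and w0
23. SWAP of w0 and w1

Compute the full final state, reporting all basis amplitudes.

The resulting statevector has amplitude -1/2 on |00>, -I/2 on |01>, 1/2 on |10>, I/2 on |11>. Key observation: gates 7-14 undo each other exactly, leaving only the rest of the circuit to track.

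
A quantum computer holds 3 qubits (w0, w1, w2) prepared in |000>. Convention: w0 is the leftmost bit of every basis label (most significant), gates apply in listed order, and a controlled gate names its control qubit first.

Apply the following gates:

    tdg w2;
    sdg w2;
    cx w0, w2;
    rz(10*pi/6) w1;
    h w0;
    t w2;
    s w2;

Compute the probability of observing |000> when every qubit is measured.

Outcome |000> occurs with probability 1/2.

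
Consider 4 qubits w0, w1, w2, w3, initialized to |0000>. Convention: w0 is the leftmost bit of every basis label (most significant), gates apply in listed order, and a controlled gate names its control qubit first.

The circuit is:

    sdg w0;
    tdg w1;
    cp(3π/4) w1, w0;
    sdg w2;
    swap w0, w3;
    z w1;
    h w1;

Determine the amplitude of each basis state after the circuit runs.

The resulting statevector has amplitude sqrt(2)/2 on |0000>, sqrt(2)/2 on |0100>, and 0 on every other basis state.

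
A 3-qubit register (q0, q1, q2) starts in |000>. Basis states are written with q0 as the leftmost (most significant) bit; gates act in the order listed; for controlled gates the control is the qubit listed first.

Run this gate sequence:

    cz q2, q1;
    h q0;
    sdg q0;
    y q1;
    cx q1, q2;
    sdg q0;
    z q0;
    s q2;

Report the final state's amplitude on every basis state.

The final amplitudes are -sqrt(2)/2 on |011>, -sqrt(2)/2 on |111>, and 0 on every other basis state.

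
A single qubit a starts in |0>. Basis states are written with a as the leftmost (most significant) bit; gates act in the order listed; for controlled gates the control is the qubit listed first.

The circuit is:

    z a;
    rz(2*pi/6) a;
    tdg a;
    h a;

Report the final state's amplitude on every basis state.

The final amplitudes are -sqrt(2)*exp(5*I*pi/6)/2 on |0>, -sqrt(2)*exp(5*I*pi/6)/2 on |1>.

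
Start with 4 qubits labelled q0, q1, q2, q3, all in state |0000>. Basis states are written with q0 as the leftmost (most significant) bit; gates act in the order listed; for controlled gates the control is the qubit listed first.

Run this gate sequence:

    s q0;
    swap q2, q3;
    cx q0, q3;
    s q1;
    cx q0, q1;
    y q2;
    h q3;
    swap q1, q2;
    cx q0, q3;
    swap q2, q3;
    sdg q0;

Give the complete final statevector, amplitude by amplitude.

After the circuit, the state carries amplitude sqrt(2)*I/2 on |0100>, sqrt(2)*I/2 on |0110>, and 0 on every other basis state.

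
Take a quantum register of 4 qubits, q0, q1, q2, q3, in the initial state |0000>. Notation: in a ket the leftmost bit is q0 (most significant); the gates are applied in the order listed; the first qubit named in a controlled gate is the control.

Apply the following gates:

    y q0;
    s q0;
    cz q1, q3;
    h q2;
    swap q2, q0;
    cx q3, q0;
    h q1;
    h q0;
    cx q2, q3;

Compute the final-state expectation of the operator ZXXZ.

The expectation value of ZXXZ is 0.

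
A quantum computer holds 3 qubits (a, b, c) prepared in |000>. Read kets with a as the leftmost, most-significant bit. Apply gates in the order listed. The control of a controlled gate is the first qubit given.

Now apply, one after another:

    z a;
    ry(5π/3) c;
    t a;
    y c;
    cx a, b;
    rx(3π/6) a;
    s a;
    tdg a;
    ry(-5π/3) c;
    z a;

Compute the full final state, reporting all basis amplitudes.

After the circuit, the state carries amplitude sqrt(2)*I/2 on |001>, -sqrt(2)*exp(I*pi/4)/2 on |101>, and 0 on every other basis state.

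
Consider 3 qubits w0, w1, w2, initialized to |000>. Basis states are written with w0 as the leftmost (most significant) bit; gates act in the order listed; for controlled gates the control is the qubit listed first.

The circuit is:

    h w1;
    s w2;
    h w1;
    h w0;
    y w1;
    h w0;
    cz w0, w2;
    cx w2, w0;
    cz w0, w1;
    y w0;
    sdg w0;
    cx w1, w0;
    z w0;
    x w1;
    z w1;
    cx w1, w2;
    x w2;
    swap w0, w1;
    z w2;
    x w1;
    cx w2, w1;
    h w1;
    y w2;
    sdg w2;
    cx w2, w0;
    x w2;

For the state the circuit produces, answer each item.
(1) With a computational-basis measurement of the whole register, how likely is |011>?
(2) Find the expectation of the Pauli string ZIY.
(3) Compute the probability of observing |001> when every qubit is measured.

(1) The probability of measuring |011> is 1/2.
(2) The expectation value of ZIY is 0.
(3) The probability of measuring |001> is 1/2.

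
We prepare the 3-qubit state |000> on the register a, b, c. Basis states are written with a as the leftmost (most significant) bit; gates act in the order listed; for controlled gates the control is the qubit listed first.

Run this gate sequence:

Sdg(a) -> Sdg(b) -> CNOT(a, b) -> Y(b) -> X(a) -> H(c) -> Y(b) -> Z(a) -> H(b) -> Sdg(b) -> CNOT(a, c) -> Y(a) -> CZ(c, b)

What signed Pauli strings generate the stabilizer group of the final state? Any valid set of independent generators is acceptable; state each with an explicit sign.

One valid set of independent stabilizer generators is -IYZ, +IZX, +ZII (any independent generating set of the same group is equally correct).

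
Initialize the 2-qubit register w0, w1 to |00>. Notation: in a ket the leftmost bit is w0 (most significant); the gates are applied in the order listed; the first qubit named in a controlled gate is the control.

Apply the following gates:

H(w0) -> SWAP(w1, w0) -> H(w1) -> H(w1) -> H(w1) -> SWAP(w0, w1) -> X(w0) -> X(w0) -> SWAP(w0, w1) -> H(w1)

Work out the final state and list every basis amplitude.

The final amplitudes are sqrt(2)/2 on |00>, sqrt(2)/2 on |01>, 0 on |10>, 0 on |11>. Key observation: gates 5-10 undo each other exactly, leaving only the rest of the circuit to track.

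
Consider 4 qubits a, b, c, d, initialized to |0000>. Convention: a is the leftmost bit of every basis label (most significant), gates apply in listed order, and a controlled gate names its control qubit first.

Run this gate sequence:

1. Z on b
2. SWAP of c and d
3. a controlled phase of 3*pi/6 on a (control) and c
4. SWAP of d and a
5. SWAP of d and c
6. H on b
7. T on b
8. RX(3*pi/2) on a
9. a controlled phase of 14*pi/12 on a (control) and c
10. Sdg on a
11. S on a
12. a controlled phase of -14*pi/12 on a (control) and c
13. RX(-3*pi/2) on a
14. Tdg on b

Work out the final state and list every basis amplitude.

The resulting statevector has amplitude sqrt(2)/2 on |0000>, sqrt(2)/2 on |0100>, and 0 on every other basis state. Key observation: gates 7-14 undo each other exactly, leaving only the rest of the circuit to track.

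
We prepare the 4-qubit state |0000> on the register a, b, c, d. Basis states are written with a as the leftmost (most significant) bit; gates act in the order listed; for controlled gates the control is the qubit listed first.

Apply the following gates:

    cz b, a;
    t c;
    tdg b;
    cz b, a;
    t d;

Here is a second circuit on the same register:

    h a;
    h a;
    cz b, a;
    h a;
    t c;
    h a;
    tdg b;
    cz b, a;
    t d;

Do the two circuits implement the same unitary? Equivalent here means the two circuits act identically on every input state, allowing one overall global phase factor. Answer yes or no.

Yes: on every input state the two circuits agree up to one overall phase factor.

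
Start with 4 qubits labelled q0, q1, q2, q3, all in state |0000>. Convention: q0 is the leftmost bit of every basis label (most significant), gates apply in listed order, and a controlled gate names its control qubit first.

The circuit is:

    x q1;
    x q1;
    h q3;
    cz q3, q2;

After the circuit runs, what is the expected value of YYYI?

The expectation value of YYYI is 0. Key observation: gates 1-2 undo each other exactly, leaving only the rest of the circuit to track.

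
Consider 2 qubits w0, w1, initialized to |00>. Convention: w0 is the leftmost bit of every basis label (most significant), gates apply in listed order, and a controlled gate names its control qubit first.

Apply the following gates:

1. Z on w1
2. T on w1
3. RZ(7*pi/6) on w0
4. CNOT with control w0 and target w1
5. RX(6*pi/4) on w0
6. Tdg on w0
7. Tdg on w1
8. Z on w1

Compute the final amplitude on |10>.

The final state's coefficient on |10> equals sqrt(2)*exp(2*I*pi/3)/2.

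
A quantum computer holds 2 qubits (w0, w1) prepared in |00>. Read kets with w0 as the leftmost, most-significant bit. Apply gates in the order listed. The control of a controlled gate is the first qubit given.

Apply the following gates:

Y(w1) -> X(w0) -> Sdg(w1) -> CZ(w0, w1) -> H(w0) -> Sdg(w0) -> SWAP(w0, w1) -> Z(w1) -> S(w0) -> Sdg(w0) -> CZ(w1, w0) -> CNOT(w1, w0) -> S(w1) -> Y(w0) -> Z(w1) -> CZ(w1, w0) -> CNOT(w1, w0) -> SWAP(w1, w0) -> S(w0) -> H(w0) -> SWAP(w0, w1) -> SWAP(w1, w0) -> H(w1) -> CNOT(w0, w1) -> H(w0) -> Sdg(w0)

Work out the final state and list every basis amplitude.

After the circuit, the state carries amplitude I/2 on |00>, I/2 on |01>, I/2 on |10>, I/2 on |11>.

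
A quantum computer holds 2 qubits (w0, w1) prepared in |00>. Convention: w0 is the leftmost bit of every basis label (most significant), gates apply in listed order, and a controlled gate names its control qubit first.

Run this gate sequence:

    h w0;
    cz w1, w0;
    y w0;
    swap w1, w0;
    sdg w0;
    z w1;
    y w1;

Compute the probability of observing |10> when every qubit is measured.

The probability of measuring |10> is 0.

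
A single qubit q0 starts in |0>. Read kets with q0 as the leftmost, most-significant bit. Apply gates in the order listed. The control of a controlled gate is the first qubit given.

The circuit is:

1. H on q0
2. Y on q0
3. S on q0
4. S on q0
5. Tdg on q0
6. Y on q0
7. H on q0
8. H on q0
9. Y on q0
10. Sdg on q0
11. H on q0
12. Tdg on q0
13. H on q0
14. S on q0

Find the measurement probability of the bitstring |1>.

Outcome |1> occurs with probability 1/4.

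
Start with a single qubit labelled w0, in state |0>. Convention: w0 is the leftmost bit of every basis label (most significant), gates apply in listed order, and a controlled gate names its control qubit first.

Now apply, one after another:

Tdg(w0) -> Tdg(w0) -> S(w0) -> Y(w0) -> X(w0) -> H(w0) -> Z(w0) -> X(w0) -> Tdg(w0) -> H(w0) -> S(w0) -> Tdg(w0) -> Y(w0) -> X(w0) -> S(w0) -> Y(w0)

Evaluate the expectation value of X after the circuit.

In the final state, X has expectation 1/2.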